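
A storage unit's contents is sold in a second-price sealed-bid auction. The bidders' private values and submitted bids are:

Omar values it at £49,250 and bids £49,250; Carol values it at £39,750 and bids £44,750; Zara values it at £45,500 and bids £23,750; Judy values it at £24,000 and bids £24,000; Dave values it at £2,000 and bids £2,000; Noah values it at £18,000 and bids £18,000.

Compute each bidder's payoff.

Ranking the bids: Omar £49,250; Carol £44,750; Judy £24,000; Zara £23,750; Noah £18,000; Dave £2,000.
Omar has the top bid and wins; the price is the second-highest bid, £44,750.
Omar's payoff = £49,250 − £44,750 = £4,500. All other bidders lose, so their payoff is 0.

Omar £4,500, Carol £0, Zara £0, Judy £0, Dave £0, Noah £0.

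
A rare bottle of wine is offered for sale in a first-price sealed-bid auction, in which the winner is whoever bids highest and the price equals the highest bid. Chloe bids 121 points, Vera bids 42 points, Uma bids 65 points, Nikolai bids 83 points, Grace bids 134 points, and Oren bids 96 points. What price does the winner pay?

The winner pays 134 points.

Sorted high to low: Grace 134 points; Chloe 121 points; Oren 96 points; Nikolai 83 points; Uma 65 points; Vera 42 points.
Grace is the highest bidder, so Grace wins.
Under the first-price rule, the price is the highest bid: 134 points.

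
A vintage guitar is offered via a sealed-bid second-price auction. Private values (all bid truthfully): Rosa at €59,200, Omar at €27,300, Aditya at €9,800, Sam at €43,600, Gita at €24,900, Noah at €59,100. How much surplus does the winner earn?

€100

Ranking the bids: Rosa €59,200 > Noah €59,100 > Sam €43,600 > Omar €27,300 > Gita €24,900 > Aditya €9,800.
Rosa wins with the top bid and pays the second-highest, €59,100.
Surplus = €59,200 − €59,100 = €100.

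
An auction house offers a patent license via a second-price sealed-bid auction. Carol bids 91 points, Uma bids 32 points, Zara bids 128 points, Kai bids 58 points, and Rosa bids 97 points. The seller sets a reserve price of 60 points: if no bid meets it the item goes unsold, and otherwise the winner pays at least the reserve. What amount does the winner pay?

Bids in descending order: Zara 128 points; Rosa 97 points; Carol 91 points; Kai 58 points; Uma 32 points.
Zara has the highest bid, so Zara wins.
The second-highest bid is 97 points, which exceeds the reserve, so that sets the price.

Price paid: 97 points.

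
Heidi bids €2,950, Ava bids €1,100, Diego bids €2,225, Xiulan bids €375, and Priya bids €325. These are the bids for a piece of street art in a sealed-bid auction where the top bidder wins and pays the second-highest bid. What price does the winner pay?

€2,225

Bids in descending order: Heidi €2,950 > Diego €2,225 > Ava €1,100 > Xiulan €375 > Priya €325.
Heidi is the highest bidder, so Heidi wins.
Under the second-price rule, the price is the second-highest bid: €2,225.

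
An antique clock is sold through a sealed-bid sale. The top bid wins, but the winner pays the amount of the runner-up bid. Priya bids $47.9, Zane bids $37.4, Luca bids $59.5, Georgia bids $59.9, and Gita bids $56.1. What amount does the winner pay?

Bids in descending order: Georgia $59.9 > Luca $59.5 > Gita $56.1 > Priya $47.9 > Zane $37.4.
Georgia has the highest bid, so Georgia wins.
The second-highest bid is $59.5, so that is what Georgia pays.

Price paid: $59.5.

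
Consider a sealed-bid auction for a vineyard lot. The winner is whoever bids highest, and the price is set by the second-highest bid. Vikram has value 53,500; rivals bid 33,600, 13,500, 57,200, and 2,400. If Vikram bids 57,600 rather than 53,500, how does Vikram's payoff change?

-3,700

The highest competing bid is 57,200.
Bidding truthfully at 53,500: the top bid is 57,200 (a rival), so Vikram loses. Payoff = 0.
Bidding 57,600: Vikram has the top bid, wins, and pays the second-highest bid 57,200. Payoff = 53,500 − 57,200 = -3,700.
Change = -3,700 − 0 = -3,700.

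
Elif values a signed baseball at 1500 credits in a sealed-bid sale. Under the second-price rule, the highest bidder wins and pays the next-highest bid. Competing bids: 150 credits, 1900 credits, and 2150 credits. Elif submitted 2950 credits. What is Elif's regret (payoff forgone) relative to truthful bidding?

Payoff forgone: 650 credits.

The highest competing bid is 2150 credits.
Bidding truthfully at 1500 credits: the top bid is 2150 credits (a rival), so Elif loses. Payoff = 0 credits.
Bidding 2950 credits: Elif has the top bid, wins, and pays the second-highest bid 2150 credits. Payoff = 1500 credits − 2150 credits = -650 credits.
Regret = truthful payoff − actual payoff = 0 credits − -650 credits = 650 credits.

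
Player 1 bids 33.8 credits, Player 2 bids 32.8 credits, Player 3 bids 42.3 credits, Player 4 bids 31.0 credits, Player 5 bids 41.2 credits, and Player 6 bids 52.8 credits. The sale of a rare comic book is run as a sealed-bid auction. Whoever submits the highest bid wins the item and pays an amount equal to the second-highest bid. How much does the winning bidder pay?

42.3 credits

Sorted high to low: Player 6 52.8 credits, then Player 3 42.3 credits, then Player 5 41.2 credits, then Player 1 33.8 credits, then Player 2 32.8 credits, then Player 4 31.0 credits.
Player 6 has the highest bid, so Player 6 wins.
The second-highest bid is 42.3 credits, so that is what Player 6 pays.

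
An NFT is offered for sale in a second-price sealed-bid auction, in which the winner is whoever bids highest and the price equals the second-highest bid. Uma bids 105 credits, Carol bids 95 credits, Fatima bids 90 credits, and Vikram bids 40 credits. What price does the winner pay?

Ranking the bids: Uma 105 credits, then Carol 95 credits, then Fatima 90 credits, then Vikram 40 credits.
Uma is the highest bidder, so Uma wins.
Under the second-price rule, the price is the second-highest bid: 95 credits.

The winner pays 95 credits.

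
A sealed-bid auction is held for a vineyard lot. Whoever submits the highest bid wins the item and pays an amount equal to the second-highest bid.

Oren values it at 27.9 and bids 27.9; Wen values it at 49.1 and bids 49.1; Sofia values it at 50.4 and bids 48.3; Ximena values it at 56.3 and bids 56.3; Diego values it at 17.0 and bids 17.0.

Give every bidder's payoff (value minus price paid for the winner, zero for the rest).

Bids in descending order: Ximena 56.3; Wen 49.1; Sofia 48.3; Oren 27.9; Diego 17.0.
Ximena has the top bid and wins; the price is the second-highest bid, 49.1.
Ximena's payoff = 56.3 − 49.1 = 7.2. All other bidders lose, so their payoff is 0.

Payoffs: Oren 0.0, Wen 0.0, Sofia 0.0, Ximena 7.2, Diego 0.0.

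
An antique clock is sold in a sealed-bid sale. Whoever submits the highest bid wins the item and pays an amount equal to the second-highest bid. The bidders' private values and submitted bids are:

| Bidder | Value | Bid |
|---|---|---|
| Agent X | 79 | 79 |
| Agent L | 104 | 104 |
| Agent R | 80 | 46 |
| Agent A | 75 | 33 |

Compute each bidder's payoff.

Sorted high to low: Agent L 104, then Agent X 79, then Agent R 46, then Agent A 33.
Agent L has the top bid and wins; the price is the second-highest bid, 79.
Agent L's payoff = 104 − 79 = 25. All other bidders lose, so their payoff is 0.

Agent X 0, Agent L 25, Agent R 0, Agent A 0.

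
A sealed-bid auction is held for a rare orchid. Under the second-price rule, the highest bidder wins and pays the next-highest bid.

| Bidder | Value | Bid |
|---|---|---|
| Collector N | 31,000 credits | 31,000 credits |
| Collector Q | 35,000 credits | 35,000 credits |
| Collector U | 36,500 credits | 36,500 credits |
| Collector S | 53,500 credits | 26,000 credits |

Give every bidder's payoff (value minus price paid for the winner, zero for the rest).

Sorted high to low: Collector U 36,500 credits > Collector Q 35,000 credits > Collector N 31,000 credits > Collector S 26,000 credits.
Collector U has the top bid and wins; the price is the second-highest bid, 35,000 credits.
Collector U's payoff = 36,500 credits − 35,000 credits = 1,500 credits. All other bidders lose, so their payoff is 0.

Payoffs: Collector N 0 credits, Collector Q 0 credits, Collector U 1,500 credits, Collector S 0 credits.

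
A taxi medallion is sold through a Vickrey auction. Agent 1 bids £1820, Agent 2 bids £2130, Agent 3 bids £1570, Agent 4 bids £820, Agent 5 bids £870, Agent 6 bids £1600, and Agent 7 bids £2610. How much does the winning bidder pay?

The winner pays £2130.

Ordered from highest: Agent 7 £2610, then Agent 2 £2130, then Agent 1 £1820, then Agent 6 £1600, then Agent 3 £1570, then Agent 5 £870, then Agent 4 £820.
Agent 7 has the highest bid, so Agent 7 wins.
The second-highest bid is £2130, so that is what Agent 7 pays.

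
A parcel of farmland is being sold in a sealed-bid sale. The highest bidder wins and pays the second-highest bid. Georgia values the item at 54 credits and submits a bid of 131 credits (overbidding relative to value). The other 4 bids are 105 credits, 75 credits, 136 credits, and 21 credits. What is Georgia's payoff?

Payoff = 0 credits.

Highest competing bid: 136 credits.
Georgia's bid 131 credits is not the highest, so Georgia loses, pays nothing, and earns zero payoff.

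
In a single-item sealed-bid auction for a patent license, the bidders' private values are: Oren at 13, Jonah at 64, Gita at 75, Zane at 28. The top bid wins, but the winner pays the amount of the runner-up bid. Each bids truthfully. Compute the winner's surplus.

Bids in descending order: Gita 75; Jonah 64; Zane 28; Oren 13.
Gita wins with the top bid and pays the second-highest, 64.
Surplus = 75 − 64 = 11.

Surplus = 11.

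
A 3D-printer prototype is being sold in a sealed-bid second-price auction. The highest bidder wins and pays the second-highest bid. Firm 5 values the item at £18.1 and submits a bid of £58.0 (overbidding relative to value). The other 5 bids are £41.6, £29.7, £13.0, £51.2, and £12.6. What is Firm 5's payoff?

The bidder's payoff: -£33.1.

Highest competing bid: £51.2.
Firm 5's bid £58.0 is the highest overall, so Firm 5 wins and pays the second-highest bid, £51.2.
Payoff = value − price = £18.1 − £51.2 = -£33.1.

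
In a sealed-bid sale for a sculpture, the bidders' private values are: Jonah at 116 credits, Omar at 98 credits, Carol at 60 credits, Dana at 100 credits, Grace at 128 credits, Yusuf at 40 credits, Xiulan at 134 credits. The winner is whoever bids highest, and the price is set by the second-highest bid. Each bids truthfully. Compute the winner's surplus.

Bids in descending order: Xiulan 134 credits, then Grace 128 credits, then Jonah 116 credits, then Dana 100 credits, then Omar 98 credits, then Carol 60 credits, then Yusuf 40 credits.
Xiulan wins with the top bid and pays the second-highest, 128 credits.
Surplus = 134 credits − 128 credits = 6 credits.

Winner's surplus: 6 credits.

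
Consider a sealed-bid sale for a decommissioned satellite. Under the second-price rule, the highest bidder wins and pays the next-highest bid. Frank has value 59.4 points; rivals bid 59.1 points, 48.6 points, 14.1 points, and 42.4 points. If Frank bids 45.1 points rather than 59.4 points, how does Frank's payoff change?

-0.3 points

The highest competing bid is 59.1 points.
Bidding truthfully at 59.4 points: Frank has the top bid, wins, and pays the second-highest bid 59.1 points. Payoff = 59.4 points − 59.1 points = 0.3 points.
Bidding 45.1 points: the top bid is 59.1 points (a rival), so Frank loses. Payoff = 0.0 points.
Change = 0.0 points − 0.3 points = -0.3 points.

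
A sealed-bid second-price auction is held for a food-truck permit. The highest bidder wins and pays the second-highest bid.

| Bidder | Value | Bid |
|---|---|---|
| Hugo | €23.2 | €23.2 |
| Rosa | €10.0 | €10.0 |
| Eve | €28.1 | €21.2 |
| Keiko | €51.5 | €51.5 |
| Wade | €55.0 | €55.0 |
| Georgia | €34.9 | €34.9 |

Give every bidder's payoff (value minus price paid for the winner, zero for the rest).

Hugo €0.0, Rosa €0.0, Eve €0.0, Keiko €0.0, Wade €3.5, Georgia €0.0.

Bids in descending order: Wade €55.0, then Keiko €51.5, then Georgia €34.9, then Hugo €23.2, then Eve €21.2, then Rosa €10.0.
Wade has the top bid and wins; the price is the second-highest bid, €51.5.
Wade's payoff = €55.0 − €51.5 = €3.5. All other bidders lose, so their payoff is 0.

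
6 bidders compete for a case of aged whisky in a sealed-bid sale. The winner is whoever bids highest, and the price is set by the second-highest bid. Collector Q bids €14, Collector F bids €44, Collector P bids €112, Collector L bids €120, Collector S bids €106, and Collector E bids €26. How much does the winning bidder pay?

€112

Sorted high to low: Collector L €120; Collector P €112; Collector S €106; Collector F €44; Collector E €26; Collector Q €14.
Collector L has the highest bid, so Collector L wins.
The second-highest bid is €112, so that is what Collector L pays.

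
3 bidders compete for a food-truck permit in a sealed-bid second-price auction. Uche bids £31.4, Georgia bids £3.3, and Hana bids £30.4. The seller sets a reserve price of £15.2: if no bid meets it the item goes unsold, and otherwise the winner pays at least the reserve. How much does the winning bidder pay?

The winner pays £30.4.

Sorted high to low: Uche £31.4; Hana £30.4; Georgia £3.3.
Uche has the highest bid, so Uche wins.
The second-highest bid is £30.4, which exceeds the reserve, so that sets the price.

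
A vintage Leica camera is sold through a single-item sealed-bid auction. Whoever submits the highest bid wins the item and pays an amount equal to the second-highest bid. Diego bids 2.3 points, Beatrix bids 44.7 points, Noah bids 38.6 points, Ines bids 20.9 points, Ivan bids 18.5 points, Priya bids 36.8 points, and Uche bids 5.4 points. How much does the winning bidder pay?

38.6 points

Ranking the bids: Beatrix 44.7 points > Noah 38.6 points > Priya 36.8 points > Ines 20.9 points > Ivan 18.5 points > Uche 5.4 points > Diego 2.3 points.
Beatrix has the highest bid, so Beatrix wins.
The second-highest bid is 38.6 points, so that is what Beatrix pays.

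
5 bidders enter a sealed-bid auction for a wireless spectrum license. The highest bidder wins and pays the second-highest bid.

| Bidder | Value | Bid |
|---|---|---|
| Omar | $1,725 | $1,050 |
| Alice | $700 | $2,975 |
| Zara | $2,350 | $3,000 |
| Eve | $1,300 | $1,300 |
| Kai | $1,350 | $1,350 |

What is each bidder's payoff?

Payoffs: Omar $0, Alice $0, Zara -$625, Eve $0, Kai $0.

Bids in descending order: Zara $3,000, then Alice $2,975, then Kai $1,350, then Eve $1,300, then Omar $1,050.
Zara has the top bid and wins; the price is the second-highest bid, $2,975.
Zara's payoff = $2,350 − $2,975 = -$625. All other bidders lose, so their payoff is 0.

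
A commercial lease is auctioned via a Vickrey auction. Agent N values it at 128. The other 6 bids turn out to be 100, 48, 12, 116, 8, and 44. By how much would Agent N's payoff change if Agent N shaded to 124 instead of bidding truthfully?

The highest competing bid is 116.
Bidding truthfully at 128: Agent N has the top bid, wins, and pays the second-highest bid 116. Payoff = 128 − 116 = 12.
Bidding 124: Agent N has the top bid, wins, and pays the second-highest bid 116. Payoff = 128 − 116 = 12.
Change = 12 − 12 = 0.

Change in payoff: 0.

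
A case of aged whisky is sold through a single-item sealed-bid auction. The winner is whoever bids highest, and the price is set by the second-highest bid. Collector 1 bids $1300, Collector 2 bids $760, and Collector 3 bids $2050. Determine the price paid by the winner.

Ranking the bids: Collector 3 $2050, then Collector 1 $1300, then Collector 2 $760.
Collector 3 has the highest bid, so Collector 3 wins.
The second-highest bid is $1300, so that is what Collector 3 pays.

$1300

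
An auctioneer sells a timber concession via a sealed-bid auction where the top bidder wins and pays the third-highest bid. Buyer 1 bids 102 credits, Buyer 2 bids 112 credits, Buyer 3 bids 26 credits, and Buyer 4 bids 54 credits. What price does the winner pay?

Price paid: 54 credits.

Ranking the bids: Buyer 2 112 credits > Buyer 1 102 credits > Buyer 4 54 credits > Buyer 3 26 credits.
Buyer 2 is the highest bidder, so Buyer 2 wins.
Under the third-price rule, the price is the third-highest bid: 54 credits.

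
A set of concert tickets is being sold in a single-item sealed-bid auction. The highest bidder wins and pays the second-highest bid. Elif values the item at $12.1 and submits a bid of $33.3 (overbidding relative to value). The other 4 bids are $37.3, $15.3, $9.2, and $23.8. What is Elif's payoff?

Highest competing bid: $37.3.
Elif's bid $33.3 is not the highest, so Elif loses, pays nothing, and earns zero payoff.

$0.0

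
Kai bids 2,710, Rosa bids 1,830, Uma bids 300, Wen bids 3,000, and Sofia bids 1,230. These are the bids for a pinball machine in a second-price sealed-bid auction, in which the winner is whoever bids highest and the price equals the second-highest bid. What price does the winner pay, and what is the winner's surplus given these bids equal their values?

The winner pays 2,710 for a surplus of 290.

Ordered from highest: Wen 3,000; Kai 2,710; Rosa 1,830; Sofia 1,230; Uma 300.
Wen is the highest bidder, so Wen wins.
Under the second-price rule, the price is the second-highest bid: 2,710.
Surplus = 3,000 − 2,710 = 290.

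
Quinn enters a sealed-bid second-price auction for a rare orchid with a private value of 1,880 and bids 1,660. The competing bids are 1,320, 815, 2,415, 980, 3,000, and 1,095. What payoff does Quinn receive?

Highest competing bid: 3,000.
Quinn's bid 1,660 is not the highest, so Quinn loses, pays nothing, and earns zero payoff.

Quinn's payoff: 0.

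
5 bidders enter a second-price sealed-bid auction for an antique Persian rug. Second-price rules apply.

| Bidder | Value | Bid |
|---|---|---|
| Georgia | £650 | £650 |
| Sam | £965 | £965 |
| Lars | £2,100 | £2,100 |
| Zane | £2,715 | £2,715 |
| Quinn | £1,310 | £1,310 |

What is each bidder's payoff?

Payoffs: Georgia £0, Sam £0, Lars £0, Zane £615, Quinn £0.

Ordered from highest: Zane £2,715 > Lars £2,100 > Quinn £1,310 > Sam £965 > Georgia £650.
Zane has the top bid and wins; the price is the second-highest bid, £2,100.
Zane's payoff = £2,715 − £2,100 = £615. All other bidders lose, so their payoff is 0.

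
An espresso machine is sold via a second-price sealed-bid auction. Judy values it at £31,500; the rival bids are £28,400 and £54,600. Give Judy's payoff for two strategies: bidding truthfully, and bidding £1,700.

The highest competing bid is £54,600.
Bidding truthfully at £31,500: the top bid is £54,600 (a rival), so Judy loses. Payoff = £0.
Bidding £1,700: the top bid is £54,600 (a rival), so Judy loses. Payoff = £0.
The bid only affects whether you win, not the price — here both bids land on the same side of the top rival bid, so the deviation is payoff-neutral.

Truthful: £0; alternative: £0.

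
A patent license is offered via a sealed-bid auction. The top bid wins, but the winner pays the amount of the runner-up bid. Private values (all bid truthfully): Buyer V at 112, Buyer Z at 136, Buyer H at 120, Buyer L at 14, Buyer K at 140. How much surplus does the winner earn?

Ranking the bids: Buyer K 140; Buyer Z 136; Buyer H 120; Buyer V 112; Buyer L 14.
Buyer K wins with the top bid and pays the second-highest, 136.
Surplus = 140 − 136 = 4.

Surplus = 4.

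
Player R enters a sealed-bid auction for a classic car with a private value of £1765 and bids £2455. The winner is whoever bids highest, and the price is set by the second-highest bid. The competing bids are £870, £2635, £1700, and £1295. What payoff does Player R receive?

Payoff = £0.

Highest competing bid: £2635.
Player R's bid £2455 is not the highest, so Player R loses, pays nothing, and earns zero payoff.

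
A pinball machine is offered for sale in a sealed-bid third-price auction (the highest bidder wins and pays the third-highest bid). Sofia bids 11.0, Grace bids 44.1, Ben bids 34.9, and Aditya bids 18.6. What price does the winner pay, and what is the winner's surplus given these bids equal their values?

The winner pays 18.6 for a surplus of 25.5.

Sorted high to low: Grace 44.1 > Ben 34.9 > Aditya 18.6 > Sofia 11.0.
Grace is the highest bidder, so Grace wins.
Under the third-price rule, the price is the third-highest bid: 18.6.
Surplus = 44.1 − 18.6 = 25.5.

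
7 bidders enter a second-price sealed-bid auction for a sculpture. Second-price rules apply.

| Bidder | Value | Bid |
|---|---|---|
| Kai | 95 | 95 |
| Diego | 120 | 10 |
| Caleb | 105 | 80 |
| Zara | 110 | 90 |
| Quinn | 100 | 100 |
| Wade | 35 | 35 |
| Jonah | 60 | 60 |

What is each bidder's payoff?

Payoffs: Kai 0, Diego 0, Caleb 0, Zara 0, Quinn 5, Wade 0, Jonah 0.

Sorted high to low: Quinn 100 > Kai 95 > Zara 90 > Caleb 80 > Jonah 60 > Wade 35 > Diego 10.
Quinn has the top bid and wins; the price is the second-highest bid, 95.
Quinn's payoff = 100 − 95 = 5. All other bidders lose, so their payoff is 0.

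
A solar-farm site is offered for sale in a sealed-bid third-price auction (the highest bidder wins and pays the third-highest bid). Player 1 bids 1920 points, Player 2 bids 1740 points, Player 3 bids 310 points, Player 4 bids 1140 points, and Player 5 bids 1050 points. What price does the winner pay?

The winner pays 1140 points.

Bids in descending order: Player 1 1920 points > Player 2 1740 points > Player 4 1140 points > Player 5 1050 points > Player 3 310 points.
Player 1 is the highest bidder, so Player 1 wins.
Under the third-price rule, the price is the third-highest bid: 1140 points.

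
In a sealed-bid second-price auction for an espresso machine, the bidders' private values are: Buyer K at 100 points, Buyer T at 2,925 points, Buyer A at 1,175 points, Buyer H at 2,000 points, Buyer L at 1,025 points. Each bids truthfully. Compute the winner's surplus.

Winner's surplus: 925 points.

Ordered from highest: Buyer T 2,925 points > Buyer H 2,000 points > Buyer A 1,175 points > Buyer L 1,025 points > Buyer K 100 points.
Buyer T wins with the top bid and pays the second-highest, 2,000 points.
Surplus = 2,925 points − 2,000 points = 925 points.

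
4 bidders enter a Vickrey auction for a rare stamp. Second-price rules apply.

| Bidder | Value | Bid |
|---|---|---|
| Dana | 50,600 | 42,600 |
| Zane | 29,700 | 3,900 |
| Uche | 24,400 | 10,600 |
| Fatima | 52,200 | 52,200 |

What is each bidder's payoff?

Sorted high to low: Fatima 52,200; Dana 42,600; Uche 10,600; Zane 3,900.
Fatima has the top bid and wins; the price is the second-highest bid, 42,600.
Fatima's payoff = 52,200 − 42,600 = 9,600. All other bidders lose, so their payoff is 0.

Dana 0, Zane 0, Uche 0, Fatima 9,600.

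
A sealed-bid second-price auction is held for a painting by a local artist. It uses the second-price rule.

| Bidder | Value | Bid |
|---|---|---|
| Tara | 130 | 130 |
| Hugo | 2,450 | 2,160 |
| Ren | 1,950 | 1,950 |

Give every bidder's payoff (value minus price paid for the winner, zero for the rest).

Ordered from highest: Hugo 2,160 > Ren 1,950 > Tara 130.
Hugo has the top bid and wins; the price is the second-highest bid, 1,950.
Hugo's payoff = 2,450 − 1,950 = 500. All other bidders lose, so their payoff is 0.

Payoffs: Tara 0, Hugo 500, Ren 0.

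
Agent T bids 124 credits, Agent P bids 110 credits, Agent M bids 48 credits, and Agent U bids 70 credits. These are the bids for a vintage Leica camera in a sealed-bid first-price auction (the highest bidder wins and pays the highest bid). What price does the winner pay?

Price paid: 124 credits.

Ranking the bids: Agent T 124 credits > Agent P 110 credits > Agent U 70 credits > Agent M 48 credits.
Agent T is the highest bidder, so Agent T wins.
Under the first-price rule, the price is the highest bid: 124 credits.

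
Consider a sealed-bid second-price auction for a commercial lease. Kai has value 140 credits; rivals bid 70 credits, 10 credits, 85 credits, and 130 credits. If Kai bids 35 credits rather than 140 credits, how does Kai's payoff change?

Payoff change: -10 credits.

The highest competing bid is 130 credits.
Bidding truthfully at 140 credits: Kai has the top bid, wins, and pays the second-highest bid 130 credits. Payoff = 140 credits − 130 credits = 10 credits.
Bidding 35 credits: the top bid is 130 credits (a rival), so Kai loses. Payoff = 0 credits.
Change = 0 credits − 10 credits = -10 credits.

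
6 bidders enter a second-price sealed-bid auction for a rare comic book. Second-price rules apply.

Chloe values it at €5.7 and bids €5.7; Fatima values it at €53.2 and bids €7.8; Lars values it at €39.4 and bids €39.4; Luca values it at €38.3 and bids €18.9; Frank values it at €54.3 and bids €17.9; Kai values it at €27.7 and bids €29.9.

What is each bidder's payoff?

Ranking the bids: Lars €39.4; Kai €29.9; Luca €18.9; Frank €17.9; Fatima €7.8; Chloe €5.7.
Lars has the top bid and wins; the price is the second-highest bid, €29.9.
Lars's payoff = €39.4 − €29.9 = €9.5. All other bidders lose, so their payoff is 0.

Payoffs: Chloe €0.0, Fatima €0.0, Lars €9.5, Luca €0.0, Frank €0.0, Kai €0.0.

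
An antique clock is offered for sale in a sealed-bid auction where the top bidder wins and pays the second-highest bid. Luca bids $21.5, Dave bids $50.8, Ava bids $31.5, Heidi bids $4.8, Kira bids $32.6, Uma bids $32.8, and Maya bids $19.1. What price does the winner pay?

$32.8

Sorted high to low: Dave $50.8; Uma $32.8; Kira $32.6; Ava $31.5; Luca $21.5; Maya $19.1; Heidi $4.8.
Dave is the highest bidder, so Dave wins.
Under the second-price rule, the price is the second-highest bid: $32.8.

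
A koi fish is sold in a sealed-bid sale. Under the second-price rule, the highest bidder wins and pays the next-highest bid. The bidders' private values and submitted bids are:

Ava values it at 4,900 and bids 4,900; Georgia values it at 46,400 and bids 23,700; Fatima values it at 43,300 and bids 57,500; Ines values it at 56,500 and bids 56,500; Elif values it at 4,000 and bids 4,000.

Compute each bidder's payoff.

Payoffs: Ava 0, Georgia 0, Fatima -13,200, Ines 0, Elif 0.

Sorted high to low: Fatima 57,500, then Ines 56,500, then Georgia 23,700, then Ava 4,900, then Elif 4,000.
Fatima has the top bid and wins; the price is the second-highest bid, 56,500.
Fatima's payoff = 43,300 − 56,500 = -13,200. All other bidders lose, so their payoff is 0.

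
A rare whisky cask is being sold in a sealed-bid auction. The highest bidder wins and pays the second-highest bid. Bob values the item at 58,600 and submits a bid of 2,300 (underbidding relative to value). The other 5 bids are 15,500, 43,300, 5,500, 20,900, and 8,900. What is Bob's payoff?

Bob's payoff: 0.

Highest competing bid: 43,300.
Bob's bid 2,300 is not the highest, so Bob loses, pays nothing, and earns zero payoff.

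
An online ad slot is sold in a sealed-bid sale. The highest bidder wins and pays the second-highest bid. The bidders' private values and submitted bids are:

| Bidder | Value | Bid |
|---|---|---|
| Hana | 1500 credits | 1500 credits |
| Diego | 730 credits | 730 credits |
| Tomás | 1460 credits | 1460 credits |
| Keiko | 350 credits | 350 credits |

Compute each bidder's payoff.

Payoffs: Hana 40 credits, Diego 0 credits, Tomás 0 credits, Keiko 0 credits.

Sorted high to low: Hana 1500 credits > Tomás 1460 credits > Diego 730 credits > Keiko 350 credits.
Hana has the top bid and wins; the price is the second-highest bid, 1460 credits.
Hana's payoff = 1500 credits − 1460 credits = 40 credits. All other bidders lose, so their payoff is 0.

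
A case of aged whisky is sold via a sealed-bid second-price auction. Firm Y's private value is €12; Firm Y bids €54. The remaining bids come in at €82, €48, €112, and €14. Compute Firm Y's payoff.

Highest competing bid: €112.
Firm Y's bid €54 is not the highest, so Firm Y loses, pays nothing, and earns zero payoff.

Payoff = €0.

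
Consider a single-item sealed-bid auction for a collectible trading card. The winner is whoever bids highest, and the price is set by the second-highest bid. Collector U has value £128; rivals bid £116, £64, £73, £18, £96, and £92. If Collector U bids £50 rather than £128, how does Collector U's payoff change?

The highest competing bid is £116.
Bidding truthfully at £128: Collector U has the top bid, wins, and pays the second-highest bid £116. Payoff = £128 − £116 = £12.
Bidding £50: the top bid is £116 (a rival), so Collector U loses. Payoff = £0.
Change = £0 − £12 = -£12.

Change in payoff: -£12.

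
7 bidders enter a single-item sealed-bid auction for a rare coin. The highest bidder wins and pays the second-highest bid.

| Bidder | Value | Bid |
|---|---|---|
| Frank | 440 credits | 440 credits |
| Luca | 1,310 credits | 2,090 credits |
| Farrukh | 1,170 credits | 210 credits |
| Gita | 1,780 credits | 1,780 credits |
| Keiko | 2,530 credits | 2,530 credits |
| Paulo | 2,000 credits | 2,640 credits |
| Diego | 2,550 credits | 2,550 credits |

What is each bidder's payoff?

Bids in descending order: Paulo 2,640 credits; Diego 2,550 credits; Keiko 2,530 credits; Luca 2,090 credits; Gita 1,780 credits; Frank 440 credits; Farrukh 210 credits.
Paulo has the top bid and wins; the price is the second-highest bid, 2,550 credits.
Paulo's payoff = 2,000 credits − 2,550 credits = -550 credits. All other bidders lose, so their payoff is 0.

Payoffs: Frank 0 credits, Luca 0 credits, Farrukh 0 credits, Gita 0 credits, Keiko 0 credits, Paulo -550 credits, Diego 0 credits.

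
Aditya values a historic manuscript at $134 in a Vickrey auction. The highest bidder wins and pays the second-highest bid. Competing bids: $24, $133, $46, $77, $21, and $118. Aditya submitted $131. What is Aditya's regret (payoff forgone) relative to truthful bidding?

The highest competing bid is $133.
Bidding truthfully at $134: Aditya has the top bid, wins, and pays the second-highest bid $133. Payoff = $134 − $133 = $1.
Bidding $131: the top bid is $133 (a rival), so Aditya loses. Payoff = $0.
Regret = truthful payoff − actual payoff = $1 − $0 = $1.

Regret: $1.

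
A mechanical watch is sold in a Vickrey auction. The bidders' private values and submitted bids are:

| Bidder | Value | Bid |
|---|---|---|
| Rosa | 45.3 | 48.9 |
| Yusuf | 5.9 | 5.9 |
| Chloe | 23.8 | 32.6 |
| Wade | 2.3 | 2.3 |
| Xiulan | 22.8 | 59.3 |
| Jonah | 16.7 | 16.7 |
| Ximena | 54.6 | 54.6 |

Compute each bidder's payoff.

Payoffs: Rosa 0.0, Yusuf 0.0, Chloe 0.0, Wade 0.0, Xiulan -31.8, Jonah 0.0, Ximena 0.0.

Bids in descending order: Xiulan 59.3, then Ximena 54.6, then Rosa 48.9, then Chloe 32.6, then Jonah 16.7, then Yusuf 5.9, then Wade 2.3.
Xiulan has the top bid and wins; the price is the second-highest bid, 54.6.
Xiulan's payoff = 22.8 − 54.6 = -31.8. All other bidders lose, so their payoff is 0.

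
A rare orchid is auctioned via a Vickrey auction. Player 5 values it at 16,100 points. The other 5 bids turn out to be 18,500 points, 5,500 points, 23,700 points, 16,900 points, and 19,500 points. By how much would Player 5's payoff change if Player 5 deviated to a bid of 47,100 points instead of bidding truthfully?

The highest competing bid is 23,700 points.
Bidding truthfully at 16,100 points: the top bid is 23,700 points (a rival), so Player 5 loses. Payoff = 0 points.
Bidding 47,100 points: Player 5 has the top bid, wins, and pays the second-highest bid 23,700 points. Payoff = 16,100 points − 23,700 points = -7,600 points.
Change = -7,600 points − 0 points = -7,600 points.
This is the dominant-strategy logic: truthful bidding weakly beats any alternative.

Change in payoff: -7,600 points.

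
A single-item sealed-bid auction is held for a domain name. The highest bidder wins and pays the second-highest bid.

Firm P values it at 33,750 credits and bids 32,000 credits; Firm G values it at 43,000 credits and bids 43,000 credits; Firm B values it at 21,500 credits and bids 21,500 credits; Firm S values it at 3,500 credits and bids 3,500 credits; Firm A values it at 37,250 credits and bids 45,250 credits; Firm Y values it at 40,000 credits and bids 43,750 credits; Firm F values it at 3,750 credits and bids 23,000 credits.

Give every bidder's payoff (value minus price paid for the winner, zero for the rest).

Bids in descending order: Firm A 45,250 credits; Firm Y 43,750 credits; Firm G 43,000 credits; Firm P 32,000 credits; Firm F 23,000 credits; Firm B 21,500 credits; Firm S 3,500 credits.
Firm A has the top bid and wins; the price is the second-highest bid, 43,750 credits.
Firm A's payoff = 37,250 credits − 43,750 credits = -6,500 credits. All other bidders lose, so their payoff is 0.

Payoffs: Firm P 0 credits, Firm G 0 credits, Firm B 0 credits, Firm S 0 credits, Firm A -6,500 credits, Firm Y 0 credits, Firm F 0 credits.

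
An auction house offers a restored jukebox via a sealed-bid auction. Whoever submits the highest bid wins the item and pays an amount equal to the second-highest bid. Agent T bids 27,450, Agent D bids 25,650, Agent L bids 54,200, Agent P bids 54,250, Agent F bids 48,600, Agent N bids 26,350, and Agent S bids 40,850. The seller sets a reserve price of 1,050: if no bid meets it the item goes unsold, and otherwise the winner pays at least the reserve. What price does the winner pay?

Price paid: 54,200.

Ordered from highest: Agent P 54,250; Agent L 54,200; Agent F 48,600; Agent S 40,850; Agent T 27,450; Agent N 26,350; Agent D 25,650.
Agent P has the highest bid, so Agent P wins.
The second-highest bid is 54,200, which exceeds the reserve, so that sets the price.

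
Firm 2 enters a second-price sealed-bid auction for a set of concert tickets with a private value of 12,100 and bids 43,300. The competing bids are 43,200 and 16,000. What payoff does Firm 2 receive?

Highest competing bid: 43,200.
Firm 2's bid 43,300 is the highest overall, so Firm 2 wins and pays the second-highest bid, 43,200.
Payoff = value − price = 12,100 − 43,200 = -31,100.
Overbidding won the item at a price above value — truthful bidding would have avoided this loss.

Payoff = -31,100.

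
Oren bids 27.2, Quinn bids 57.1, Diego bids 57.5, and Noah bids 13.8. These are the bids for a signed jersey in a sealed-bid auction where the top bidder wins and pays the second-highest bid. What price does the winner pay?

Bids in descending order: Diego 57.5 > Quinn 57.1 > Oren 27.2 > Noah 13.8.
Diego is the highest bidder, so Diego wins.
Under the second-price rule, the price is the second-highest bid: 57.1.

The winner pays 57.1.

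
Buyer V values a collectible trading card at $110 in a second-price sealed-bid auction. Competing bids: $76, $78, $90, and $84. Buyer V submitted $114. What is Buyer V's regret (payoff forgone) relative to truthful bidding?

The highest competing bid is $90.
Bidding truthfully at $110: Buyer V has the top bid, wins, and pays the second-highest bid $90. Payoff = $110 − $90 = $20.
Bidding $114: Buyer V has the top bid, wins, and pays the second-highest bid $90. Payoff = $110 − $90 = $20.
Regret = truthful payoff − actual payoff = $20 − $20 = $0.

Regret: $0.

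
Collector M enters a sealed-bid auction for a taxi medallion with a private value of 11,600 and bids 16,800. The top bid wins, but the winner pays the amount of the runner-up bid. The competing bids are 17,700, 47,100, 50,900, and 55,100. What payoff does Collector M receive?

Collector M's payoff: 0.

Highest competing bid: 55,100.
Collector M's bid 16,800 is not the highest, so Collector M loses, pays nothing, and earns zero payoff.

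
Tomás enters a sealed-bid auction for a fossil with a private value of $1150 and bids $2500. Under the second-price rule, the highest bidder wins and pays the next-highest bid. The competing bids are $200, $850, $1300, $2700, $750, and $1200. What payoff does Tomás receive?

Payoff = $0.

Highest competing bid: $2700.
Tomás's bid $2500 is not the highest, so Tomás loses, pays nothing, and earns zero payoff.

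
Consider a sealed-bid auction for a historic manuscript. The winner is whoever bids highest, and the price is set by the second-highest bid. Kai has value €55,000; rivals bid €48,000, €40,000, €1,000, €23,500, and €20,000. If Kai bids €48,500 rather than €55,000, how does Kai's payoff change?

€0

The highest competing bid is €48,000.
Bidding truthfully at €55,000: Kai has the top bid, wins, and pays the second-highest bid €48,000. Payoff = €55,000 − €48,000 = €7,000.
Bidding €48,500: Kai has the top bid, wins, and pays the second-highest bid €48,000. Payoff = €55,000 − €48,000 = €7,000.
Change = €7,000 − €7,000 = €0.
The bid only affects whether you win, not the price — here both bids land on the same side of the top rival bid, so the deviation is payoff-neutral.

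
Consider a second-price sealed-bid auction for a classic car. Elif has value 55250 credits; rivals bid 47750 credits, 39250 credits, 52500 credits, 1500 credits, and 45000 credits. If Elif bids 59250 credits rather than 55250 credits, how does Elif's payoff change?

0 credits

The highest competing bid is 52500 credits.
Bidding truthfully at 55250 credits: Elif has the top bid, wins, and pays the second-highest bid 52500 credits. Payoff = 55250 credits − 52500 credits = 2750 credits.
Bidding 59250 credits: Elif has the top bid, wins, and pays the second-highest bid 52500 credits. Payoff = 55250 credits − 52500 credits = 2750 credits.
Change = 2750 credits − 2750 credits = 0 credits.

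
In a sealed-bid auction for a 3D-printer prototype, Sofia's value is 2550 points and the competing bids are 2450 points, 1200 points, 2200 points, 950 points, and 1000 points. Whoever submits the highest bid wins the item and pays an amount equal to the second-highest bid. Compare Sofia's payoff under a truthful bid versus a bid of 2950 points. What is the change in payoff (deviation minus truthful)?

0 points

The highest competing bid is 2450 points.
Bidding truthfully at 2550 points: Sofia has the top bid, wins, and pays the second-highest bid 2450 points. Payoff = 2550 points − 2450 points = 100 points.
Bidding 2950 points: Sofia has the top bid, wins, and pays the second-highest bid 2450 points. Payoff = 2550 points − 2450 points = 100 points.
Change = 100 points − 100 points = 0 points.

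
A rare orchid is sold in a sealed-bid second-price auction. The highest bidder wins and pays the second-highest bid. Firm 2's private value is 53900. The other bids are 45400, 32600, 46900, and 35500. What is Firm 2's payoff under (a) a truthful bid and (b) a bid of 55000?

Truthful: 7000; alternative: 7000.

The highest competing bid is 46900.
Bidding truthfully at 53900: Firm 2 has the top bid, wins, and pays the second-highest bid 46900. Payoff = 53900 − 46900 = 7000.
Bidding 55000: Firm 2 has the top bid, wins, and pays the second-highest bid 46900. Payoff = 53900 − 46900 = 7000.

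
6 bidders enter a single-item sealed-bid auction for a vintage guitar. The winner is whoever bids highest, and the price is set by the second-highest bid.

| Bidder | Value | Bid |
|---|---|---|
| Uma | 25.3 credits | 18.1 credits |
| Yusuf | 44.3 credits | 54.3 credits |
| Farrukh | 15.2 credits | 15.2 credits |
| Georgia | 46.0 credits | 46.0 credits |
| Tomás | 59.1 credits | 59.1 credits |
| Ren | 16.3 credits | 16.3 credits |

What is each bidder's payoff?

Ranking the bids: Tomás 59.1 credits > Yusuf 54.3 credits > Georgia 46.0 credits > Uma 18.1 credits > Ren 16.3 credits > Farrukh 15.2 credits.
Tomás has the top bid and wins; the price is the second-highest bid, 54.3 credits.
Tomás's payoff = 59.1 credits − 54.3 credits = 4.8 credits. All other bidders lose, so their payoff is 0.

Payoffs: Uma 0.0 credits, Yusuf 0.0 credits, Farrukh 0.0 credits, Georgia 0.0 credits, Tomás 4.8 credits, Ren 0.0 credits.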